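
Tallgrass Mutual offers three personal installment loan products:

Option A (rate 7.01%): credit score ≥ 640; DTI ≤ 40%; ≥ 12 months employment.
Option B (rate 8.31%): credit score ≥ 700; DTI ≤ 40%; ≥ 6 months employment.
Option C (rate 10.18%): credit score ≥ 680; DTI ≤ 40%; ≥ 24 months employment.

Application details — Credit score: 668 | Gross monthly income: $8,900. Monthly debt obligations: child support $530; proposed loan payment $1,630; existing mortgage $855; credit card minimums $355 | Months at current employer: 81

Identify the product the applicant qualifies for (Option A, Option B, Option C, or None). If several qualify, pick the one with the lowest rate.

Option A

Total debts = (530 + 1,630 + 855 + 355) = 3,370; DTI = 3,370/8,900 = 37.9%.
Option A: score 668 ≥ 640; DTI 37.9% ≤ 40%; employment 81 ≥ 12 mo → qualifies.
Option B: score 668 < 700; DTI 37.9% ≤ 40%; employment 81 ≥ 6 mo → does not qualify.
Option C: score 668 < 680; DTI 37.9% ≤ 40%; employment 81 ≥ 24 mo → does not qualify.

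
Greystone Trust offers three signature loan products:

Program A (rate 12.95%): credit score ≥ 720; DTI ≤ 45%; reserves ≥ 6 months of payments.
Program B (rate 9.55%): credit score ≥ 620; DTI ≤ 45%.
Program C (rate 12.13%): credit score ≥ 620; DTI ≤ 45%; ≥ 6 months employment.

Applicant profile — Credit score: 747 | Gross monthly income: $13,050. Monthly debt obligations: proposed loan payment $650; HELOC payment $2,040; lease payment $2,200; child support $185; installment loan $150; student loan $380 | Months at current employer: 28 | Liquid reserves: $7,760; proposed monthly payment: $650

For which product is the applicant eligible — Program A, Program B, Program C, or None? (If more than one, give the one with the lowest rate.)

Program B

Total debts = (650 + 2,040 + 2,200 + 185 + 150 + 380) = 5,605; DTI = 5,605/13,050 = 43%.
Reserves = 7,760/650 = 11.9 months.
Program A: score 747 ≥ 720; DTI 43% ≤ 45%; reserves 11.9 ≥ 6 mo → qualifies.
Program B: score 747 ≥ 620; DTI 43% ≤ 45% → qualifies.
Program C: score 747 ≥ 620; DTI 43% ≤ 45%; employment 28 ≥ 6 mo → qualifies.
Qualifying: Program A, Program B, Program C. Lowest rate is 9.55% → Program B.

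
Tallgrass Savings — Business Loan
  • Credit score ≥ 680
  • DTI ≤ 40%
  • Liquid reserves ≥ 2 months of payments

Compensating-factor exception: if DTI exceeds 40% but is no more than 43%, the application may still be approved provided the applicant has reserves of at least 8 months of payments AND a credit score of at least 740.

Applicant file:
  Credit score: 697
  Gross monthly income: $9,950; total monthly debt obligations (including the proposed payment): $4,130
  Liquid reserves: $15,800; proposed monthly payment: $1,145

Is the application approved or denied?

Denied

Credit score 697 ≥ 680 (meets base)
DTI = 4,130/9,950 = 41.5% > 40% — standard DTI limit exceeded.
Reserves = 15,800/1,145 = 13.8 months ≥ 2
41.5% falls in the override range (40%–43%), so the compensating-factor test applies.
Reserves 13.8 ≥ 8 months; credit score 697 < 740.
Compensating-factor requirement not fully met.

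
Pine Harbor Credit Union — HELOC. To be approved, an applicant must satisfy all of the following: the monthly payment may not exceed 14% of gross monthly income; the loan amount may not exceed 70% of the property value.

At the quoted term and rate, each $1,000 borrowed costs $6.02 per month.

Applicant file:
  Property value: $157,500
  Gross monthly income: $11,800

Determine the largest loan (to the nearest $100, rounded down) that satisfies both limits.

Payment cap: 14% × $11,800 = $1,652/month.
At $6.02 per $1,000, that supports 1,652/6.02 × 1,000 ≈ $274,418 → $274,400.
LTV cap: 70% × $157,500 = $110,250 → $110,200.
Binding constraint: loan-to-value.

$110,200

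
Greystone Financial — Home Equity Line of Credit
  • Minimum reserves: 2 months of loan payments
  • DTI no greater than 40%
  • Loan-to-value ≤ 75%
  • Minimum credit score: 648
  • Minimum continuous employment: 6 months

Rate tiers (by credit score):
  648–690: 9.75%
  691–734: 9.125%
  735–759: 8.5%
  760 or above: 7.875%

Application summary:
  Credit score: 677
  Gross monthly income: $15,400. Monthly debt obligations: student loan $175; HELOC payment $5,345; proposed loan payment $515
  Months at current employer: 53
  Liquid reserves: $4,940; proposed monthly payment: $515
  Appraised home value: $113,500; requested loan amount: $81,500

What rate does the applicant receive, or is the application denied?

Credit score 677 ≥ 648 (meets minimum)
Total monthly debts = (175 + 5,345 + 515) = 6,035. DTI: 6,035 ÷ 15,400 = 39.2%, within the 40% cap
Reserves = 4,940/515 = 9.6 months ≥ 2
Employment 53 ≥ 6 months
Loan-to-value = 81,500/113,500 = 71.8% — pass (75% max)
All requirements met. Score 677 falls in the 648–690 tier → 9.75%.

Approved at 9.75%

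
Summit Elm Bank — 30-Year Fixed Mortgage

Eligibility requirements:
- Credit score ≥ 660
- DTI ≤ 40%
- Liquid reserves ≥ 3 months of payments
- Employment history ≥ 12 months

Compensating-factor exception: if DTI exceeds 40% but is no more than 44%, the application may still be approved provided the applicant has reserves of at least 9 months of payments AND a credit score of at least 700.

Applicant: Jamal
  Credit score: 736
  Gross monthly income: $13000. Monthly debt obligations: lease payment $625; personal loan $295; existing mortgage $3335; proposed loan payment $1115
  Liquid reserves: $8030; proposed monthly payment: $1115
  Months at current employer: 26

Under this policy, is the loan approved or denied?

Denied

Credit score 736 ≥ 660 (meets base)
Total debts = (625 + 295 + 3,335 + 1,115) = 5,370. DTI: 5,370 ÷ 13,000 = 41.3%, over the 40% base limit.
Reserves: 8,030 ÷ 1,115 = 7.2 months (meets 3-month minimum)
Employment 26 ≥ 12 months
DTI 41.3% is within the 40%–44% exception band; checking compensating factors.
Reserves 7.2 < 9 months; credit score 736 ≥ 700.
Compensating-factor requirement not fully met.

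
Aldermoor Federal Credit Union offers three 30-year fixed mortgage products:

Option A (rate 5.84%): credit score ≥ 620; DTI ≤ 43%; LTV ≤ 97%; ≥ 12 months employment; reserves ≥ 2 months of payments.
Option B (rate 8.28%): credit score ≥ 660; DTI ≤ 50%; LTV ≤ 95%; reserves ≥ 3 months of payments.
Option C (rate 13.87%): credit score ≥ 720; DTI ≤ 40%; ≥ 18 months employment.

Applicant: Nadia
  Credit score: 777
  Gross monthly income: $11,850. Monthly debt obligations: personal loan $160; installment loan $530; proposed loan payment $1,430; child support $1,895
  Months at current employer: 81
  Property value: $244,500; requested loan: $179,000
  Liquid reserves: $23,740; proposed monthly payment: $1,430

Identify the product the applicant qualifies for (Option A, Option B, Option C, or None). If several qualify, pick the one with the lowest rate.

Total debts = (160 + 530 + 1,430 + 1,895) = 4,015; DTI = 4,015/11,850 = 33.9%.
LTV = 179,000/244,500 = 73.2%.
Reserves = 23,740/1,430 = 16.6 months.
Option A: score 777 ≥ 620; DTI 33.9% ≤ 43%; LTV 73.2% ≤ 97%; employment 81 ≥ 12 mo; reserves 16.6 ≥ 2 mo → qualifies.
Option B: score 777 ≥ 660; DTI 33.9% ≤ 50%; LTV 73.2% ≤ 95%; reserves 16.6 ≥ 3 mo → qualifies.
Option C: score 777 ≥ 720; DTI 33.9% ≤ 40%; employment 81 ≥ 18 mo → qualifies.
Qualifying: Option A, Option B, Option C. Lowest rate is 5.84% → Option A.

Option A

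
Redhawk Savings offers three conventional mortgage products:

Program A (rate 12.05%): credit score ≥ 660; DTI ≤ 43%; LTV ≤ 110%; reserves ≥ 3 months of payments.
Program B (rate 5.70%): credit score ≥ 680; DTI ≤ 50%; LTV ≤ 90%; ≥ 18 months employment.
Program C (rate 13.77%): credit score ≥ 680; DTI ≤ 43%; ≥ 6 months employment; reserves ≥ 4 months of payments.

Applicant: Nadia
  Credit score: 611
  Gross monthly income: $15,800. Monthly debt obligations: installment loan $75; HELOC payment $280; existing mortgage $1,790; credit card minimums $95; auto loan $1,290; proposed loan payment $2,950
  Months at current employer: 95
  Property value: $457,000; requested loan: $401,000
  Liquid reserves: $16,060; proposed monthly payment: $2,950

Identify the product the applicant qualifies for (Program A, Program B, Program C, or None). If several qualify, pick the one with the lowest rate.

None

Total debts = (75 + 280 + 1,790 + 95 + 1,290 + 2,950) = 6,480; DTI = 6,480/15,800 = 41%.
LTV = 401,000/457,000 = 87.7%.
Reserves = 16,060/2,950 = 5.4 months.
Program A: score 611 < 660; DTI 41% ≤ 43%; LTV 87.7% ≤ 110%; reserves 5.4 ≥ 3 mo → does not qualify.
Program B: score 611 < 680; DTI 41% ≤ 50%; LTV 87.7% ≤ 90%; employment 95 ≥ 18 mo → does not qualify.
Program C: score 611 < 680; DTI 41% ≤ 43%; employment 95 ≥ 6 mo; reserves 5.4 ≥ 4 mo → does not qualify.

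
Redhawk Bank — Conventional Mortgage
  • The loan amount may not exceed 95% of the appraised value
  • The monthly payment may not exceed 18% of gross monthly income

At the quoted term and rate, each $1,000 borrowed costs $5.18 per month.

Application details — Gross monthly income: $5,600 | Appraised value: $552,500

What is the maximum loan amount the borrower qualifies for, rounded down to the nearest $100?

Payment cap: 18% × $5,600 = $1,008/month.
At $5.18 per $1,000, that supports 1,008/5.18 × 1,000 ≈ $194,594 → $194,500.
LTV cap: 95% × $552,500 = $524,875 → $524,800.
Binding constraint: payment-to-income.

$194,500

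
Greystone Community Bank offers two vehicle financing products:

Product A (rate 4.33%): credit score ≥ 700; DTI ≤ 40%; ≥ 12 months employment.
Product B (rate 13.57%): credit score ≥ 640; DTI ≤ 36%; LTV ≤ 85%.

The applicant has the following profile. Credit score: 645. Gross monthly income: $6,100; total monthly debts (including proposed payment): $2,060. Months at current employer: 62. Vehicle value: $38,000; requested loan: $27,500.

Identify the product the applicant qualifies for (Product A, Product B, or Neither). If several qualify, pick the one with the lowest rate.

Product B

DTI = 2,060/6,100 = 33.8%.
LTV = 27,500/38,000 = 72.4%.
Product A: score 645 < 700; DTI 33.8% ≤ 40%; employment 62 ≥ 12 mo → does not qualify.
Product B: score 645 ≥ 640; DTI 33.8% ≤ 36%; LTV 72.4% ≤ 85% → qualifies.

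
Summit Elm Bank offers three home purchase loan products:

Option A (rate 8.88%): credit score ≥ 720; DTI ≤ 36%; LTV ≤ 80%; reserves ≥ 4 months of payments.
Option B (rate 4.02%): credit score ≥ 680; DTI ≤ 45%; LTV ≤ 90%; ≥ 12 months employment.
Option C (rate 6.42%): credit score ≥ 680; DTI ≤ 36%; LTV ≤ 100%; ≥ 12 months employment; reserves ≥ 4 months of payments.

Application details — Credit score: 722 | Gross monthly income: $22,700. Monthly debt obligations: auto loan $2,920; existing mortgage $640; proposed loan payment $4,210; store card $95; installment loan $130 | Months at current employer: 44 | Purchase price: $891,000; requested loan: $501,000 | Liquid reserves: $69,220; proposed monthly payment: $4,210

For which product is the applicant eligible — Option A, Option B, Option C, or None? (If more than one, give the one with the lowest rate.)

Option B

Total debts = (2,920 + 640 + 4,210 + 95 + 130) = 7,995; DTI = 7,995/22,700 = 35.2%.
LTV = 501,000/891,000 = 56.2%.
Reserves = 69,220/4,210 = 16.4 months.
Option A: score 722 ≥ 720; DTI 35.2% ≤ 36%; LTV 56.2% ≤ 80%; reserves 16.4 ≥ 4 mo → qualifies.
Option B: score 722 ≥ 680; DTI 35.2% ≤ 45%; LTV 56.2% ≤ 90%; employment 44 ≥ 12 mo → qualifies.
Option C: score 722 ≥ 680; DTI 35.2% ≤ 36%; LTV 56.2% ≤ 100%; employment 44 ≥ 12 mo; reserves 16.4 ≥ 4 mo → qualifies.
Qualifying: Option A, Option B, Option C. Lowest rate is 4.02% → Option B.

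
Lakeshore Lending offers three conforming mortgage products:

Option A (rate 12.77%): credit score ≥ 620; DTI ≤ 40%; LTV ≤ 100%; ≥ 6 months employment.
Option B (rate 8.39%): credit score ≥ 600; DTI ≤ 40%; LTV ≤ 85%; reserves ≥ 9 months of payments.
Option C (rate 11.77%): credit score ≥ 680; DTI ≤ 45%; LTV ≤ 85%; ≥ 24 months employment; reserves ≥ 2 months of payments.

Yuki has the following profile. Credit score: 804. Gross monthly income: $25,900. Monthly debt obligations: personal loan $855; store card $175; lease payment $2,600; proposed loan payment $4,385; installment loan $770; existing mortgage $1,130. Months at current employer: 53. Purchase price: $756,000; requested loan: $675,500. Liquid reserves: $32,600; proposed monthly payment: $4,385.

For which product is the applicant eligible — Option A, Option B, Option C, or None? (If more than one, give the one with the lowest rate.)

Total debts = (855 + 175 + 2,600 + 4,385 + 770 + 1,130) = 9,915; DTI = 9,915/25,900 = 38.3%.
LTV = 675,500/756,000 = 89.4%.
Reserves = 32,600/4,385 = 7.4 months.
Option A: score 804 ≥ 620; DTI 38.3% ≤ 40%; LTV 89.4% ≤ 100%; employment 53 ≥ 6 mo → qualifies.
Option B: score 804 ≥ 600; DTI 38.3% ≤ 40%; LTV 89.4% > 85%; reserves 7.4 < 9 mo → does not qualify.
Option C: score 804 ≥ 680; DTI 38.3% ≤ 45%; LTV 89.4% > 85%; employment 53 ≥ 24 mo; reserves 7.4 ≥ 2 mo → does not qualify.

Option A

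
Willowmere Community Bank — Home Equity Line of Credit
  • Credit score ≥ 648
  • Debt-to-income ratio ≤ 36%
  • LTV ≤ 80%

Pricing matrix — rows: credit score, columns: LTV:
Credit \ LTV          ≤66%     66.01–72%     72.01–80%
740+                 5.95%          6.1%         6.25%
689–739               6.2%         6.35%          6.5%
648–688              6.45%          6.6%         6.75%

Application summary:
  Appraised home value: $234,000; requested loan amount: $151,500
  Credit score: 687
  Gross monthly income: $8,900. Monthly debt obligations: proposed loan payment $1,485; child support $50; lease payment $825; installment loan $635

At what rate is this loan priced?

Credit score 687 ≥ 648; Total monthly debts = (1,485 + 50 + 825 + 635) = 2,995. DTI: 2,995 ÷ 8,900 = 33.7%, within the 36% cap
LTV: 151,500 ÷ 234,000 = 64.7%, within 80% cap
Score 687 is in the 648–688 band; LTV 64.7% is in the ≤66% band → 6.45%.

6.45%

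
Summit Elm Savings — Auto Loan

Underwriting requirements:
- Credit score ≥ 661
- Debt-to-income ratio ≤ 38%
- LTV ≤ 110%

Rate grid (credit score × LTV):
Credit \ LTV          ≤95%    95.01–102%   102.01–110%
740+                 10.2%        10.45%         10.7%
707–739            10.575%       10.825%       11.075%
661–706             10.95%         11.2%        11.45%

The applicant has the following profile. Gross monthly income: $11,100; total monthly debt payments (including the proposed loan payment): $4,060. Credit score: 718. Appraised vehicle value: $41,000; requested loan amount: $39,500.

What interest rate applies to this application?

10.825%

Credit score 718 ≥ 661; Debt-to-income = 4,060/11,100 = 36.6% — meets 38% limit
Loan-to-value = 39,500/41,000 = 96.3% — pass (110% max)
Credit 718 → row 707–739; LTV 96.3% → column 95.01–102%. Grid cell → 10.825%.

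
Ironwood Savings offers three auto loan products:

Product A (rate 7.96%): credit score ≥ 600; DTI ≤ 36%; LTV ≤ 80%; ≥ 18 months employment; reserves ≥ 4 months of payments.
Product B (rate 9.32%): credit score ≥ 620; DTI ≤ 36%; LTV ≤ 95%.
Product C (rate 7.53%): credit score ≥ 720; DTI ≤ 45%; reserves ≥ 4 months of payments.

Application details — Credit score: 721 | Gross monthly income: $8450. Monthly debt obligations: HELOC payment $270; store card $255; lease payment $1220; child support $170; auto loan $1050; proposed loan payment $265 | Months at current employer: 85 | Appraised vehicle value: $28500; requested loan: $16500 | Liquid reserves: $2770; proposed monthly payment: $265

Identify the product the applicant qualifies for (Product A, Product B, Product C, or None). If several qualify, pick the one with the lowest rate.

Total debts = (270 + 255 + 1,220 + 170 + 1,050 + 265) = 3,230; DTI = 3,230/8,450 = 38.2%.
LTV = 16,500/28,500 = 57.9%.
Reserves = 2,770/265 = 10.5 months.
Product A: score 721 ≥ 600; DTI 38.2% > 36%; LTV 57.9% ≤ 80%; employment 85 ≥ 18 mo; reserves 10.5 ≥ 4 mo → does not qualify.
Product B: score 721 ≥ 620; DTI 38.2% > 36%; LTV 57.9% ≤ 95% → does not qualify.
Product C: score 721 ≥ 720; DTI 38.2% ≤ 45%; reserves 10.5 ≥ 4 mo → qualifies.

Product C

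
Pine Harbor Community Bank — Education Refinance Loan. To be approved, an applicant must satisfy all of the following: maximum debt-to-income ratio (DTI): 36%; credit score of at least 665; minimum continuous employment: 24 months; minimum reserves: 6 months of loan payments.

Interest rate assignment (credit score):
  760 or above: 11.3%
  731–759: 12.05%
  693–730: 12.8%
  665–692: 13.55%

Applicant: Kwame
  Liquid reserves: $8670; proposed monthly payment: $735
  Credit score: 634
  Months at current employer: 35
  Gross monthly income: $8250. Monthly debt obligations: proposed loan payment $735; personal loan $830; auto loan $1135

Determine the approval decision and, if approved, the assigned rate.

Denied

Credit score 634 < 665 (below minimum)
Reserves = 8,670/735 = 11.8 months ≥ 6
Total monthly debts = (735 + 830 + 1,135) = 2,700. Debt-to-income = 2,700/8,250 = 32.7% — meets 36% limit
Employment 35 ≥ 24 months
Not all requirements met → denied.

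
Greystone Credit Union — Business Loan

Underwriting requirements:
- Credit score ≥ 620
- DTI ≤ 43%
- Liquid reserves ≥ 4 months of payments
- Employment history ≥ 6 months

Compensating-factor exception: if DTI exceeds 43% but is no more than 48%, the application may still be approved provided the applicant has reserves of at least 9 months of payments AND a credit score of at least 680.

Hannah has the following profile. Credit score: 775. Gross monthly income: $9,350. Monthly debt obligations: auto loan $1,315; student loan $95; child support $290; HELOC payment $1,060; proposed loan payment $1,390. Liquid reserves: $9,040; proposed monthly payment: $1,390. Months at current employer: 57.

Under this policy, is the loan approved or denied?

Credit score 775 ≥ 620 (meets base)
Total debts = (1,315 + 95 + 290 + 1,060 + 1,390) = 4,150. DTI = 4,150/9,350 = 44.4% > 43% — standard DTI limit exceeded.
Reserves = 9,040/1,390 = 6.5 months ≥ 4
Employment 57 ≥ 6 months
DTI 44.4% is within the 43%–48% exception band; checking compensating factors.
Override check — reserves: 6.5 mo (short of 9); score: 775 (ok).
Compensating-factor requirement not fully met.

Denied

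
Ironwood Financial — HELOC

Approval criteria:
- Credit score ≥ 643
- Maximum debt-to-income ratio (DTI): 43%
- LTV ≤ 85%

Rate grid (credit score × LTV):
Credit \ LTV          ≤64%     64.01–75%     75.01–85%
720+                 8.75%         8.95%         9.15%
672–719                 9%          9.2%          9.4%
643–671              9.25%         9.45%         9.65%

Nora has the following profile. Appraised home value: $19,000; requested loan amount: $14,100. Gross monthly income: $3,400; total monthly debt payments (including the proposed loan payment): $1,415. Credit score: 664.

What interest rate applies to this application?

9.45%

Credit score 664 ≥ 643; DTI: 1,415 ÷ 3,400 = 41.6%, within the 43% cap
Loan-to-value = 14,100/19,000 = 74.2% — pass (85% max)
Score 664 is in the 643–671 band; LTV 74.2% is in the 64.01–75% band → 9.45%.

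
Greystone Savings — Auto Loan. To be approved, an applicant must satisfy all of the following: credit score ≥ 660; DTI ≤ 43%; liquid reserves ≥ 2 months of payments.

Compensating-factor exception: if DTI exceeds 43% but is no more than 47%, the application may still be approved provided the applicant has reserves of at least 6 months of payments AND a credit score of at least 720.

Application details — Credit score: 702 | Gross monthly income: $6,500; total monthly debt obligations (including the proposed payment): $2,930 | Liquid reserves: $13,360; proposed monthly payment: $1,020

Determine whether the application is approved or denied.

Credit score 702 ≥ 660 (meets base)
DTI: 2,930 ÷ 6,500 = 45.1%, over the 43% base limit.
Liquid reserves cover 13,360/1,020 = 13.1 months — ≥ 2 required
DTI 45.1% is within the 43%–47% exception band; checking compensating factors.
Override check — reserves: 13.1 mo (ok); score: 702 (below 720).
Compensating-factor requirement not fully met.

Denied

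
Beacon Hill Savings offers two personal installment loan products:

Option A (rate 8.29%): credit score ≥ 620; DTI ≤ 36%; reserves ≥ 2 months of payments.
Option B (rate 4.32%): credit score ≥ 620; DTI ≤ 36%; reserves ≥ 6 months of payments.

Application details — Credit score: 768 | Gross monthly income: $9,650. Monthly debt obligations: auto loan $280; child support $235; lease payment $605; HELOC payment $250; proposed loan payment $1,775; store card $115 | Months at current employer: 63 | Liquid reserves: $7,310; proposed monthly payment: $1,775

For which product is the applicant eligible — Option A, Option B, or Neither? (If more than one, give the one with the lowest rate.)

Total debts = (280 + 235 + 605 + 250 + 1,775 + 115) = 3,260; DTI = 3,260/9,650 = 33.8%.
Reserves = 7,310/1,775 = 4.1 months.
Option A: score 768 ≥ 620; DTI 33.8% ≤ 36%; reserves 4.1 ≥ 2 mo → qualifies.
Option B: score 768 ≥ 620; DTI 33.8% ≤ 36%; reserves 4.1 < 6 mo → does not qualify.

Option A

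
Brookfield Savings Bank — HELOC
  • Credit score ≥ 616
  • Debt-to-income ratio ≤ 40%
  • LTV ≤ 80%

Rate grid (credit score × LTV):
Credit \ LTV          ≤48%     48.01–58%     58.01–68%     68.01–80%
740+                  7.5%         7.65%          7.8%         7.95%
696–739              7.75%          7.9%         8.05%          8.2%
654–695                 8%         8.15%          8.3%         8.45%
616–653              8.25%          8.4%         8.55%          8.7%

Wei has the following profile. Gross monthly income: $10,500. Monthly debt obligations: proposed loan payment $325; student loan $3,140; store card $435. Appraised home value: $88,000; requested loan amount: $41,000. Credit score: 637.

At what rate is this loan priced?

Credit score 637 ≥ 616; Total monthly debts = (325 + 3,140 + 435) = 3,900. DTI = 3,900/10,500 = 37.1% ≤ 40%
Loan-to-value = 41,000/88,000 = 46.6% — pass (80% max)
Credit 637 → row 616–653; LTV 46.6% → column ≤48%. Grid cell → 8.25%.

8.25%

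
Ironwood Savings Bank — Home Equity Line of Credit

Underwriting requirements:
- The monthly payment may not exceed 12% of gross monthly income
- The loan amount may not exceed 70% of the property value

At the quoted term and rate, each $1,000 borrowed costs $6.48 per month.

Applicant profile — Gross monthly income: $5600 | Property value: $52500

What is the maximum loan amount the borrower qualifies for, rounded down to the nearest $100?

Payment cap: 12% × $5,600 = $672/month.
At $6.48 per $1,000, that supports 672/6.48 × 1,000 ≈ $103,703 → $103,700.
LTV cap: 70% × $52,500 = $36,750 → $36,700.
Binding constraint: loan-to-value.

$36,700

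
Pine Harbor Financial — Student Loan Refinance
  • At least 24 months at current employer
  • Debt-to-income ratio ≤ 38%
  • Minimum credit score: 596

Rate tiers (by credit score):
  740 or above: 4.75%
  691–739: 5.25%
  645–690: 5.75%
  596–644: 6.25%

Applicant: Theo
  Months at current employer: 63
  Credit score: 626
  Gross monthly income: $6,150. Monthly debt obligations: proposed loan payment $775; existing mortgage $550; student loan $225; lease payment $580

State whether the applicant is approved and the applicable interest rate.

Approved at 6.25%

Credit score 626 ≥ 596 (meets minimum)
Total monthly debts = (775 + 550 + 225 + 580) = 2,130. DTI: 2,130 ÷ 6,150 = 34.6%, within the 38% cap
Employment 63 ≥ 24 months
All requirements met. Score 626 falls in the 596–644 tier → 6.25%.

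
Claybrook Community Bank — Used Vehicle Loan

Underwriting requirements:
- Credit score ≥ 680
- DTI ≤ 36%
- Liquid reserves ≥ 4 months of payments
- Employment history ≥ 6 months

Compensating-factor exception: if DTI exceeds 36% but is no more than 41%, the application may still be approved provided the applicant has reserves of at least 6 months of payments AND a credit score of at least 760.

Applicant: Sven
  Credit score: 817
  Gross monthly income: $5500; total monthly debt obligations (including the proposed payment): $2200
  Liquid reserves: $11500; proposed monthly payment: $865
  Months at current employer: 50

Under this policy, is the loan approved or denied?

Credit score 817 ≥ 680 (meets base)
DTI: 2,200 ÷ 5,500 = 40%, over the 36% base limit.
Reserves: 11,500 ÷ 865 = 13.3 months (meets 4-month minimum)
Employment 50 ≥ 6 months
DTI 40% is within the 36%–41% exception band; checking compensating factors.
Override check — reserves: 13.3 mo (ok); score: 817 (ok).
Both override conditions satisfied; DTI exception granted.

Approved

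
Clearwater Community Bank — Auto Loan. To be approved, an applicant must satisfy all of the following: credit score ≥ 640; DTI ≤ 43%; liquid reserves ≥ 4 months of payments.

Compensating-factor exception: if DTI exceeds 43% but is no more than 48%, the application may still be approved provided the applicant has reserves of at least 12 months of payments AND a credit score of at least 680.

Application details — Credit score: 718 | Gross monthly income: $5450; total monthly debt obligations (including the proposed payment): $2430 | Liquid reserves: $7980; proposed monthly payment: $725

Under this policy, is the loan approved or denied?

Credit score 718 ≥ 640 (meets base)
DTI = 2,430/5,450 = 44.6% > 43% — standard DTI limit exceeded.
Liquid reserves cover 7,980/725 = 11.0 months — ≥ 4 required
DTI 44.6% is within the 43%–48% exception band; checking compensating factors.
Reserves 11.0 < 12 months; credit score 718 ≥ 680.
Override conditions not both satisfied; exception does not apply.

Denied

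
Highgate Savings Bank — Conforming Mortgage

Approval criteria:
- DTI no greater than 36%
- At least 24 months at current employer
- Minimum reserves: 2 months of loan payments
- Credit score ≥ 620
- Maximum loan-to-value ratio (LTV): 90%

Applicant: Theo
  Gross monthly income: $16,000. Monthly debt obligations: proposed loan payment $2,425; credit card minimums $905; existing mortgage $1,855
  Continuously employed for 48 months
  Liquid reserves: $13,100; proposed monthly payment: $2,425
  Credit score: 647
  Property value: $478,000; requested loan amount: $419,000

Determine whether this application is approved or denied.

Total monthly debts = (2,425 + 905 + 1,855) = 5,185. DTI: 5,185 ÷ 16,000 = 32.4%, within the 36% cap
Employment 48 ≥ 24 months
Reserves = 13,100/2,425 = 5.4 months ≥ 2
Credit score 647 ≥ 620 (meets)
LTV: 419,000 ÷ 478,000 = 87.7%, within 90% cap
All criteria satisfied.

Approved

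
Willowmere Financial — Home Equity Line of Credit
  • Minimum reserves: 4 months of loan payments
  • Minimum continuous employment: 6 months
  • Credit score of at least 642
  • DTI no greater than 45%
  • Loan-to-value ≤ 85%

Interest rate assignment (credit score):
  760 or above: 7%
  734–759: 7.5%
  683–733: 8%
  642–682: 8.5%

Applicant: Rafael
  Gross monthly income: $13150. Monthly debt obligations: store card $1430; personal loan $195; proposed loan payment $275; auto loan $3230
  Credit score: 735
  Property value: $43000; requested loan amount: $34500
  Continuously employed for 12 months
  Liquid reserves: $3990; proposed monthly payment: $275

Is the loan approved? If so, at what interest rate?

Approved at 7.5%

Credit score 735 ≥ 642 (meets minimum)
Employment 12 ≥ 6 months
Reserves: 3,990 ÷ 275 = 14.5 months (meets 4-month minimum)
Total monthly debts = (1,430 + 195 + 275 + 3,230) = 5,130. DTI: 5,130 ÷ 13,150 = 39%, within the 45% cap
Loan-to-value = 34,500/43,000 = 80.2% — pass (85% max)
All requirements met. Score 735 falls in the 734–759 tier → 7.5%.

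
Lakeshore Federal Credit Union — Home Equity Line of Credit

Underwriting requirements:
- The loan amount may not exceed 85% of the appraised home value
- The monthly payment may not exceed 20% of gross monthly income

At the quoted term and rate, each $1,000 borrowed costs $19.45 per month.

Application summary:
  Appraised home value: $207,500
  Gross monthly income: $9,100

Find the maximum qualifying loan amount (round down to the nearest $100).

$93,500

Payment cap: 20% × $9,100 = $1,820/month.
At $19.45 per $1,000, that supports 1,820/19.45 × 1,000 ≈ $93,573 → $93,500.
LTV cap: 85% × $207,500 = $176,375 → $176,300.
Binding constraint: payment-to-income.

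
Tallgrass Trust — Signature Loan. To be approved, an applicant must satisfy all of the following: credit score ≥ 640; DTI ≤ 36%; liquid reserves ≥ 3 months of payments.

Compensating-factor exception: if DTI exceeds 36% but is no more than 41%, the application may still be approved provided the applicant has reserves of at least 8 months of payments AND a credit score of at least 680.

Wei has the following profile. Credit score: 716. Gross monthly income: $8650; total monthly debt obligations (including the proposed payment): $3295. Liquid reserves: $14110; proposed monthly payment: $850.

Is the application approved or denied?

Approved

Credit score 716 ≥ 640 (meets base)
DTI = 3,295/8,650 = 38.1% > 36% — standard DTI limit exceeded.
Reserves = 14,110/850 = 16.6 months ≥ 3
DTI 38.1% is within the 36%–41% exception band; checking compensating factors.
Reserves 16.6 ≥ 8 months; credit score 716 ≥ 680.
Both override conditions satisfied; DTI exception granted.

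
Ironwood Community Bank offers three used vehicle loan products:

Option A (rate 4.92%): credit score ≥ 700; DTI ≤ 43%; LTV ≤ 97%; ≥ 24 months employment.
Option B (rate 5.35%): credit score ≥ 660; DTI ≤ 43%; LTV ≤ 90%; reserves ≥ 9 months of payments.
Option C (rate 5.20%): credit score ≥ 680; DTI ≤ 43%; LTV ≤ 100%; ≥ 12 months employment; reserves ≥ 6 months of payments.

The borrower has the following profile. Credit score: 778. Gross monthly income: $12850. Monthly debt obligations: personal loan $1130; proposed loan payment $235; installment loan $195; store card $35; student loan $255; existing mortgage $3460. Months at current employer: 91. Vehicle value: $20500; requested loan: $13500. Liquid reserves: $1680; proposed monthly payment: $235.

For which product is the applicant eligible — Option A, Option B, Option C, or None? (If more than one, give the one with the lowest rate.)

Option A

Total debts = (1,130 + 235 + 195 + 35 + 255 + 3,460) = 5,310; DTI = 5,310/12,850 = 41.3%.
LTV = 13,500/20,500 = 65.9%.
Reserves = 1,680/235 = 7.1 months.
Option A: score 778 ≥ 700; DTI 41.3% ≤ 43%; LTV 65.9% ≤ 97%; employment 91 ≥ 24 mo → qualifies.
Option B: score 778 ≥ 660; DTI 41.3% ≤ 43%; LTV 65.9% ≤ 90%; reserves 7.1 < 9 mo → does not qualify.
Option C: score 778 ≥ 680; DTI 41.3% ≤ 43%; LTV 65.9% ≤ 100%; employment 91 ≥ 12 mo; reserves 7.1 ≥ 6 mo → qualifies.
Qualifying: Option A, Option C. Lowest rate is 4.92% → Option A.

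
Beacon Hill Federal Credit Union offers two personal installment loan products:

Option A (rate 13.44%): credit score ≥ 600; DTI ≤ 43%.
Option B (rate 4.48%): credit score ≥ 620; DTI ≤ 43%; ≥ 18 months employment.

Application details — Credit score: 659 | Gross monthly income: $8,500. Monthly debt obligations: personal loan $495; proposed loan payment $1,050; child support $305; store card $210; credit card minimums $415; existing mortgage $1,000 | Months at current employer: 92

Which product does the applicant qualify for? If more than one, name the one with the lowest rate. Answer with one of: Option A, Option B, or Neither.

Option B

Total debts = (495 + 1,050 + 305 + 210 + 415 + 1,000) = 3,475; DTI = 3,475/8,500 = 40.9%.
Option A: score 659 ≥ 600; DTI 40.9% ≤ 43% → qualifies.
Option B: score 659 ≥ 620; DTI 40.9% ≤ 43%; employment 92 ≥ 18 mo → qualifies.
Qualifying: Option A, Option B. Lowest rate is 4.48% → Option B.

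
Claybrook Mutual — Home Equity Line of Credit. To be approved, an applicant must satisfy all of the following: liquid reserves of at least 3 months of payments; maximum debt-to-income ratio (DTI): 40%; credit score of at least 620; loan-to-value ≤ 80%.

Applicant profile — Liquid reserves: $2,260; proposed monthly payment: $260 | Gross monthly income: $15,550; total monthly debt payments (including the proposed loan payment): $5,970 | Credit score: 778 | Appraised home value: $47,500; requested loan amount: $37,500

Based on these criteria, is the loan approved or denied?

Approved

Liquid reserves cover 2,260/260 = 8.7 months — ≥ 3 required
DTI: 5,970 ÷ 15,550 = 38.4%, within the 40% cap
Credit score 778 ≥ 620 (meets)
Loan-to-value = 37,500/47,500 = 78.9% — pass (80% max)
All criteria satisfied.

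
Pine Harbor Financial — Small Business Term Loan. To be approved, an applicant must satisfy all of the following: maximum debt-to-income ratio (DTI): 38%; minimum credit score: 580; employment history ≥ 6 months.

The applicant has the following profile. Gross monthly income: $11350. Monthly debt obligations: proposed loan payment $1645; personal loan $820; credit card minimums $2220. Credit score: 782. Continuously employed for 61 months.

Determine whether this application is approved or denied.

Denied

Total monthly debts = (1,645 + 820 + 2,220) = 4,685. DTI = 4,685/11,350 = 41.3% > 38%
Credit score 782 ≥ 580 (meets)
Employment 61 ≥ 6 months
Fails on DTI.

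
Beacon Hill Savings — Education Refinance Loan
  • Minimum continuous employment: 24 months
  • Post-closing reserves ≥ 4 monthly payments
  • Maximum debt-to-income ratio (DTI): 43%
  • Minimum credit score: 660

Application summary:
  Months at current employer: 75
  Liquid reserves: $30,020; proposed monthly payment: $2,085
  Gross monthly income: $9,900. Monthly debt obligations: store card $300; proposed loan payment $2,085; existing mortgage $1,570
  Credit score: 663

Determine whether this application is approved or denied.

Approved

Employment 75 ≥ 24 months
Liquid reserves cover 30,020/2,085 = 14.4 months — ≥ 4 required
Total monthly debts = (300 + 2,085 + 1,570) = 3,955. Debt-to-income = 3,955/9,900 = 39.9% — meets 43% limit
Credit score 663 ≥ 660 (meets)
All criteria satisfied.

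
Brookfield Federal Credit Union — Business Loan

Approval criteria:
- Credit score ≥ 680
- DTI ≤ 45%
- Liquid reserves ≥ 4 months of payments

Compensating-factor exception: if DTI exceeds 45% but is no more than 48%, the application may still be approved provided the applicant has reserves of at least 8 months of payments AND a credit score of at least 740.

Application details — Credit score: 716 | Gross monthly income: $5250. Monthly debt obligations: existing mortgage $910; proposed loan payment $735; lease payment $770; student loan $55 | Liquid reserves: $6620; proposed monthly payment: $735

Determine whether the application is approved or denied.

Credit score 716 ≥ 680 (meets base)
Total debts = (910 + 735 + 770 + 55) = 2,470. DTI: 2,470 ÷ 5,250 = 47%, over the 45% base limit.
Liquid reserves cover 6,620/735 = 9.0 months — ≥ 4 required
47% falls in the override range (45%–48%), so the compensating-factor test applies.
Reserves 9.0 ≥ 8 months; credit score 716 < 740.
Compensating-factor requirement not fully met.

Denied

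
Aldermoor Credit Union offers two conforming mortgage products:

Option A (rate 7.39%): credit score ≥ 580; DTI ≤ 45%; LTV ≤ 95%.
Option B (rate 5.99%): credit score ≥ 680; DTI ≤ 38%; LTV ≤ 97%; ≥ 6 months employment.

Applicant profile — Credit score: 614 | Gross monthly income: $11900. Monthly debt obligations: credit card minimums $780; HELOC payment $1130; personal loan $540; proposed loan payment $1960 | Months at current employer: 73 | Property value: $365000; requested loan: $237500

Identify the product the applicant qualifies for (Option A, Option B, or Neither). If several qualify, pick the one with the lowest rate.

Option A

Total debts = (780 + 1,130 + 540 + 1,960) = 4,410; DTI = 4,410/11,900 = 37.1%.
LTV = 237,500/365,000 = 65.1%.
Option A: score 614 ≥ 580; DTI 37.1% ≤ 45%; LTV 65.1% ≤ 95% → qualifies.
Option B: score 614 < 680; DTI 37.1% ≤ 38%; LTV 65.1% ≤ 97%; employment 73 ≥ 6 mo → does not qualify.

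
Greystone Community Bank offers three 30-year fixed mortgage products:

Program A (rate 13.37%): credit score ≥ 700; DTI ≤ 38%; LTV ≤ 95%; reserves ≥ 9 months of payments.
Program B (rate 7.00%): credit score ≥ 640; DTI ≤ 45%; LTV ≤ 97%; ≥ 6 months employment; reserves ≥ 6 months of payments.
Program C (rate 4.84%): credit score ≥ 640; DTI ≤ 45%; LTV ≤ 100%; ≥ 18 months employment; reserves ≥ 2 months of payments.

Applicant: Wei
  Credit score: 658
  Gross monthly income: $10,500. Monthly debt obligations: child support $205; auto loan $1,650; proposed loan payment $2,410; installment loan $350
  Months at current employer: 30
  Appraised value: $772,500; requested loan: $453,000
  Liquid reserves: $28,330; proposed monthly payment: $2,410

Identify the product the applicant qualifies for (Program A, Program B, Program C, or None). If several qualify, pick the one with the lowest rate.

Program C

Total debts = (205 + 1,650 + 2,410 + 350) = 4,615; DTI = 4,615/10,500 = 44%.
LTV = 453,000/772,500 = 58.6%.
Reserves = 28,330/2,410 = 11.8 months.
Program A: score 658 < 700; DTI 44% > 38%; LTV 58.6% ≤ 95%; reserves 11.8 ≥ 9 mo → does not qualify.
Program B: score 658 ≥ 640; DTI 44% ≤ 45%; LTV 58.6% ≤ 97%; employment 30 ≥ 6 mo; reserves 11.8 ≥ 6 mo → qualifies.
Program C: score 658 ≥ 640; DTI 44% ≤ 45%; LTV 58.6% ≤ 100%; employment 30 ≥ 18 mo; reserves 11.8 ≥ 2 mo → qualifies.
Qualifying: Program B, Program C. Lowest rate is 4.84% → Program C.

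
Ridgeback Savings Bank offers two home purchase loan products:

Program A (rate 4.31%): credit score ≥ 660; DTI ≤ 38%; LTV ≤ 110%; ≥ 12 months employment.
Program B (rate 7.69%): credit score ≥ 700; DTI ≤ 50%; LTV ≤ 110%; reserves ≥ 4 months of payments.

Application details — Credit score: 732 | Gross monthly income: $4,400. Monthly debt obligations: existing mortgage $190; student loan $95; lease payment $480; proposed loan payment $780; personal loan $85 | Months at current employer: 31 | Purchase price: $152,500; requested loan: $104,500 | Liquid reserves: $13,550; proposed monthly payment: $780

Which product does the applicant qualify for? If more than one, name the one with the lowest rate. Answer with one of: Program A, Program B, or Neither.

Program A

Total debts = (190 + 95 + 480 + 780 + 85) = 1,630; DTI = 1,630/4,400 = 37%.
LTV = 104,500/152,500 = 68.5%.
Reserves = 13,550/780 = 17.4 months.
Program A: score 732 ≥ 660; DTI 37% ≤ 38%; LTV 68.5% ≤ 110%; employment 31 ≥ 12 mo → qualifies.
Program B: score 732 ≥ 700; DTI 37% ≤ 50%; LTV 68.5% ≤ 110%; reserves 17.4 ≥ 4 mo → qualifies.
Qualifying: Program A, Program B. Lowest rate is 4.31% → Program A.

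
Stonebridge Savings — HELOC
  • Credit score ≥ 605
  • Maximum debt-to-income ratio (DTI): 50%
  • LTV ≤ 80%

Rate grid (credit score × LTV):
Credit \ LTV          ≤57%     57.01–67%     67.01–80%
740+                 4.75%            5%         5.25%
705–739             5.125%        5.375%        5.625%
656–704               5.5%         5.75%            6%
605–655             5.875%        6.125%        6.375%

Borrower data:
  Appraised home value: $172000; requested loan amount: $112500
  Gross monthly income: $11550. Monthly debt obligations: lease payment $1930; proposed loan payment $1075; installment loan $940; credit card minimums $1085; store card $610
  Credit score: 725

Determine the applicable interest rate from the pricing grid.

5.375%

Credit score 725 ≥ 605; Total monthly debts = (1,930 + 1,075 + 940 + 1,085 + 610) = 5,640. Debt-to-income = 5,640/11,550 = 48.8% — meets 50% limit
Loan-to-value = 112,500/172,000 = 65.4% — pass (80% max)
Credit 725 → row 705–739; LTV 65.4% → column 57.01–67%. Grid cell → 5.375%.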